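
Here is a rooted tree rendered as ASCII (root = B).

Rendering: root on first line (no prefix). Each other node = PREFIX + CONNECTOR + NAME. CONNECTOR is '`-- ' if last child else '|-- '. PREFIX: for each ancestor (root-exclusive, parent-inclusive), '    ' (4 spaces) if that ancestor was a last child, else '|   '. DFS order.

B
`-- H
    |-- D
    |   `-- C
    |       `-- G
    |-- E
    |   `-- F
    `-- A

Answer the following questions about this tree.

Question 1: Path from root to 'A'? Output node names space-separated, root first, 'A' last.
Walk down from root: B -> H -> A

Answer: B H A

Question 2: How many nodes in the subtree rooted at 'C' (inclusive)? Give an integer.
Answer: 2

Derivation:
Subtree rooted at C contains: C, G
Count = 2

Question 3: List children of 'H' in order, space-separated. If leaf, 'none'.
Answer: D E A

Derivation:
Node H's children (from adjacency): D, E, A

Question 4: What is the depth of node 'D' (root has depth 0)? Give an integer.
Path from root to D: B -> H -> D
Depth = number of edges = 2

Answer: 2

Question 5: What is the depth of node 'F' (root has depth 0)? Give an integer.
Path from root to F: B -> H -> E -> F
Depth = number of edges = 3

Answer: 3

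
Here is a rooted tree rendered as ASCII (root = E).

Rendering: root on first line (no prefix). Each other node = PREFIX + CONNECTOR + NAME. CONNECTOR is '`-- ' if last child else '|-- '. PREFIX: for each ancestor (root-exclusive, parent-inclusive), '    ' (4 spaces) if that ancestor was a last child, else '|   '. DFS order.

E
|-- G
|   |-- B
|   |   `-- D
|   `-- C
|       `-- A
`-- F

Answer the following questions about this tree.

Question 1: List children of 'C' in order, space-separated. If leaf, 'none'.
Answer: A

Derivation:
Node C's children (from adjacency): A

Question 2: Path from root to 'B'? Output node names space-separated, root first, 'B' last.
Answer: E G B

Derivation:
Walk down from root: E -> G -> B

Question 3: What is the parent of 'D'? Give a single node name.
Answer: B

Derivation:
Scan adjacency: D appears as child of B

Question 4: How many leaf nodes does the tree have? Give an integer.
Leaves (nodes with no children): A, D, F

Answer: 3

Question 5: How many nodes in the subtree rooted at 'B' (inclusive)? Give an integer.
Answer: 2

Derivation:
Subtree rooted at B contains: B, D
Count = 2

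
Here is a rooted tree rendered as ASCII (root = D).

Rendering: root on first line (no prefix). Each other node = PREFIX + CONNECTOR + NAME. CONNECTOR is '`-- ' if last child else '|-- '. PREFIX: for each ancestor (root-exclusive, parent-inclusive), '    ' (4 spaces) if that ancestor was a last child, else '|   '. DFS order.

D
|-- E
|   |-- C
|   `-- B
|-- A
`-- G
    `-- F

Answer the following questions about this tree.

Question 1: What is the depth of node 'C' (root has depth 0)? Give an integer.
Answer: 2

Derivation:
Path from root to C: D -> E -> C
Depth = number of edges = 2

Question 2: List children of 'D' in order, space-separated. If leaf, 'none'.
Node D's children (from adjacency): E, A, G

Answer: E A G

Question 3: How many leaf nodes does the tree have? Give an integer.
Leaves (nodes with no children): A, B, C, F

Answer: 4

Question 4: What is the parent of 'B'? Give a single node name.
Answer: E

Derivation:
Scan adjacency: B appears as child of E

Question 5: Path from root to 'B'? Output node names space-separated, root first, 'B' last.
Walk down from root: D -> E -> B

Answer: D E B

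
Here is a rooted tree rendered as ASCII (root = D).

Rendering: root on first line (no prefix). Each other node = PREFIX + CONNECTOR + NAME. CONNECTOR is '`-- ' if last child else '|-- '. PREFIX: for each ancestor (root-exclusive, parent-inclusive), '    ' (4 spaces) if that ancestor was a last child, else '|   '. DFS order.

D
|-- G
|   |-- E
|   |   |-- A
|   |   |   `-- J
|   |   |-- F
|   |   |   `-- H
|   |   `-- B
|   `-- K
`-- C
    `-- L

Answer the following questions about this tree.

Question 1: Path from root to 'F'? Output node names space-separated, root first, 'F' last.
Answer: D G E F

Derivation:
Walk down from root: D -> G -> E -> F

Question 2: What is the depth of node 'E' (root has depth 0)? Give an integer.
Path from root to E: D -> G -> E
Depth = number of edges = 2

Answer: 2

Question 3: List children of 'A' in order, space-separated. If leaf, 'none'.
Answer: J

Derivation:
Node A's children (from adjacency): J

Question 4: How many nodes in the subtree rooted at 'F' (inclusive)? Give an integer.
Answer: 2

Derivation:
Subtree rooted at F contains: F, H
Count = 2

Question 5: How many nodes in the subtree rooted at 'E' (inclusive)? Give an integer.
Answer: 6

Derivation:
Subtree rooted at E contains: A, B, E, F, H, J
Count = 6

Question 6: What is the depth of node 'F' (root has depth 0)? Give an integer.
Path from root to F: D -> G -> E -> F
Depth = number of edges = 3

Answer: 3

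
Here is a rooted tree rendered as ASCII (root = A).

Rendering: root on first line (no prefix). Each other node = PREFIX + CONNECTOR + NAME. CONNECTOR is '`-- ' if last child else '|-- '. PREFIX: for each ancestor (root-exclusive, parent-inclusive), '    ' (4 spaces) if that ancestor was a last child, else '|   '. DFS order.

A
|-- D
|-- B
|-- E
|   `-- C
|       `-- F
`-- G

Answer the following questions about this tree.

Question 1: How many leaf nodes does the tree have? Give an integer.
Answer: 4

Derivation:
Leaves (nodes with no children): B, D, F, G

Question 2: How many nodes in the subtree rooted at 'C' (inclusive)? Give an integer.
Subtree rooted at C contains: C, F
Count = 2

Answer: 2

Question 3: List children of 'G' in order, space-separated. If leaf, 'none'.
Node G's children (from adjacency): (leaf)

Answer: none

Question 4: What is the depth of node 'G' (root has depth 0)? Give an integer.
Path from root to G: A -> G
Depth = number of edges = 1

Answer: 1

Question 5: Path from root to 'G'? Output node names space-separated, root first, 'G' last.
Walk down from root: A -> G

Answer: A G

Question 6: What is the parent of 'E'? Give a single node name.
Answer: A

Derivation:
Scan adjacency: E appears as child of A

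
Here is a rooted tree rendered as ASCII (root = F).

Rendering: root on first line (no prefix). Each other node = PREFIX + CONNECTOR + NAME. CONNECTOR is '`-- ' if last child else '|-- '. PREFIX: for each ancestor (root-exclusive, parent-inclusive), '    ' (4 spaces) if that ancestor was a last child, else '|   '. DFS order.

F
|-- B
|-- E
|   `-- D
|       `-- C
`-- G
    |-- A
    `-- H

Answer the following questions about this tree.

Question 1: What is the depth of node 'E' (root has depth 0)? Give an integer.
Answer: 1

Derivation:
Path from root to E: F -> E
Depth = number of edges = 1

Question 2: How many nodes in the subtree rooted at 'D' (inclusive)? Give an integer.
Subtree rooted at D contains: C, D
Count = 2

Answer: 2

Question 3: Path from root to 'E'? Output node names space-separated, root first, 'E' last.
Answer: F E

Derivation:
Walk down from root: F -> E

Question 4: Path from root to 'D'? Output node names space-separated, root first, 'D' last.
Walk down from root: F -> E -> D

Answer: F E D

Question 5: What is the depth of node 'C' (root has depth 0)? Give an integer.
Answer: 3

Derivation:
Path from root to C: F -> E -> D -> C
Depth = number of edges = 3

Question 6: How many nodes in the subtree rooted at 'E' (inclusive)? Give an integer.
Answer: 3

Derivation:
Subtree rooted at E contains: C, D, E
Count = 3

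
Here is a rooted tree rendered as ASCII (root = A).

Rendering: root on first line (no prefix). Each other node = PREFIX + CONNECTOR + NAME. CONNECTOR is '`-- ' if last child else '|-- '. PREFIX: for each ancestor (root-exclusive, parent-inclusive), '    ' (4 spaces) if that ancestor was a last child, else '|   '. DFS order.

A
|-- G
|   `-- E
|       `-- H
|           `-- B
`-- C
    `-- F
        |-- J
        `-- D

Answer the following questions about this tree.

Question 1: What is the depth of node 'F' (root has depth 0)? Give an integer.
Path from root to F: A -> C -> F
Depth = number of edges = 2

Answer: 2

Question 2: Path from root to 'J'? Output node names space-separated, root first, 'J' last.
Walk down from root: A -> C -> F -> J

Answer: A C F J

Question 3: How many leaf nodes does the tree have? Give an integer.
Answer: 3

Derivation:
Leaves (nodes with no children): B, D, J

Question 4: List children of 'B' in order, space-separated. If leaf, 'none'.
Answer: none

Derivation:
Node B's children (from adjacency): (leaf)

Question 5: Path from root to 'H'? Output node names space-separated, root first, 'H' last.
Answer: A G E H

Derivation:
Walk down from root: A -> G -> E -> H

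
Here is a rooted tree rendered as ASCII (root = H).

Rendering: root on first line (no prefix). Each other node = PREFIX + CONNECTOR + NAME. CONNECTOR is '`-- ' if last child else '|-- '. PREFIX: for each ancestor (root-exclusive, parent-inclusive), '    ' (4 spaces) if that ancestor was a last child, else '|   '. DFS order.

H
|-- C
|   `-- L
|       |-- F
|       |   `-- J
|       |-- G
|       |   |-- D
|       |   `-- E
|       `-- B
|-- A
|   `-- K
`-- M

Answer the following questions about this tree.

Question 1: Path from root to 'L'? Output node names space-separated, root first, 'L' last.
Walk down from root: H -> C -> L

Answer: H C L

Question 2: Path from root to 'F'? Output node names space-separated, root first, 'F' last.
Answer: H C L F

Derivation:
Walk down from root: H -> C -> L -> F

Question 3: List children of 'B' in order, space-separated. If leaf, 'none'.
Node B's children (from adjacency): (leaf)

Answer: none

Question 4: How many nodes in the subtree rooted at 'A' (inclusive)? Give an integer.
Subtree rooted at A contains: A, K
Count = 2

Answer: 2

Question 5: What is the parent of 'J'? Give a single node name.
Scan adjacency: J appears as child of F

Answer: F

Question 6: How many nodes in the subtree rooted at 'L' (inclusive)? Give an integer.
Subtree rooted at L contains: B, D, E, F, G, J, L
Count = 7

Answer: 7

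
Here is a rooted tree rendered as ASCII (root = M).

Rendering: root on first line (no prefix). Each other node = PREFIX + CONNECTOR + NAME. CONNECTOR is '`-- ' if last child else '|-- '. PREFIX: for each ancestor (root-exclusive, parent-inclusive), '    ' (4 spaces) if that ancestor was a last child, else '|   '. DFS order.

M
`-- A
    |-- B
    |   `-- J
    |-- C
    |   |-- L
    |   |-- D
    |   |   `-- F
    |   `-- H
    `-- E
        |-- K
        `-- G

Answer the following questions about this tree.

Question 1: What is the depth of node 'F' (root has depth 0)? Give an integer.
Path from root to F: M -> A -> C -> D -> F
Depth = number of edges = 4

Answer: 4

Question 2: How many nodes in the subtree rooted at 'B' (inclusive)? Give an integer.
Subtree rooted at B contains: B, J
Count = 2

Answer: 2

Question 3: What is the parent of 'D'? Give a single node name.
Answer: C

Derivation:
Scan adjacency: D appears as child of C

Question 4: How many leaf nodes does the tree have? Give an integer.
Leaves (nodes with no children): F, G, H, J, K, L

Answer: 6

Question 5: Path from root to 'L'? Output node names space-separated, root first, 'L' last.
Answer: M A C L

Derivation:
Walk down from root: M -> A -> C -> L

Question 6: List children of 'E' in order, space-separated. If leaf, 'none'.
Node E's children (from adjacency): K, G

Answer: K G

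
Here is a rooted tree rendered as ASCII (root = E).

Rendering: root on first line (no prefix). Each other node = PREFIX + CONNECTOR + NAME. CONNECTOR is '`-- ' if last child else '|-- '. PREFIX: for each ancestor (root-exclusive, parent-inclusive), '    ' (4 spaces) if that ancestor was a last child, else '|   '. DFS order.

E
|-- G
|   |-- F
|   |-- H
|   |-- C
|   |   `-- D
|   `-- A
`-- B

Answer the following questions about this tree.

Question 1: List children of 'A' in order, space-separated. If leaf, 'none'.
Node A's children (from adjacency): (leaf)

Answer: none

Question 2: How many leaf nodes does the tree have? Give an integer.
Leaves (nodes with no children): A, B, D, F, H

Answer: 5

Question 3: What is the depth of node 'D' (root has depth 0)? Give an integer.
Answer: 3

Derivation:
Path from root to D: E -> G -> C -> D
Depth = number of edges = 3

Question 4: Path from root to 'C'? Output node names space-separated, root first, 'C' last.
Answer: E G C

Derivation:
Walk down from root: E -> G -> C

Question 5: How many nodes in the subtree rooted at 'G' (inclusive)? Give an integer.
Answer: 6

Derivation:
Subtree rooted at G contains: A, C, D, F, G, H
Count = 6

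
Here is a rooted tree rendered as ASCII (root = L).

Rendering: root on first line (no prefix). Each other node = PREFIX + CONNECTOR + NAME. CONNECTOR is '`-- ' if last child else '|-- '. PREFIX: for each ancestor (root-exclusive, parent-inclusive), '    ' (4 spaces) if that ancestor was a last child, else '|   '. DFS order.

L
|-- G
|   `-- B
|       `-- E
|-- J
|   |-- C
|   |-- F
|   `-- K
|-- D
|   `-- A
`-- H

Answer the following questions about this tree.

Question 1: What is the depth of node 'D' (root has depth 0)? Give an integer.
Path from root to D: L -> D
Depth = number of edges = 1

Answer: 1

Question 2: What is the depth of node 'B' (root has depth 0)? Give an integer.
Path from root to B: L -> G -> B
Depth = number of edges = 2

Answer: 2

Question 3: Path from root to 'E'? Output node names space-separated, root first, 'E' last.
Walk down from root: L -> G -> B -> E

Answer: L G B E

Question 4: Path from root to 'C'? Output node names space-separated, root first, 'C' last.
Walk down from root: L -> J -> C

Answer: L J C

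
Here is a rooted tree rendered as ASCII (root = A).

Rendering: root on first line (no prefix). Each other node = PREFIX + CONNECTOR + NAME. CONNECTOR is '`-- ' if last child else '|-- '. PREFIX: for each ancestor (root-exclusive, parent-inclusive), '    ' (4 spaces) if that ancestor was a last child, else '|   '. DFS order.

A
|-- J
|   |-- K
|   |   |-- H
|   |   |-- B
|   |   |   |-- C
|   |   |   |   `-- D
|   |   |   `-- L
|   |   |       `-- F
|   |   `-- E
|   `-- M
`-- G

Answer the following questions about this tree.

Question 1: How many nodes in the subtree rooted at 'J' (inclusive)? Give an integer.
Subtree rooted at J contains: B, C, D, E, F, H, J, K, L, M
Count = 10

Answer: 10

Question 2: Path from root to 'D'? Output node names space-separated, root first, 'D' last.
Answer: A J K B C D

Derivation:
Walk down from root: A -> J -> K -> B -> C -> D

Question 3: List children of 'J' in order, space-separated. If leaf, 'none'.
Answer: K M

Derivation:
Node J's children (from adjacency): K, M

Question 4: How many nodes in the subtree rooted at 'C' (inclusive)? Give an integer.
Answer: 2

Derivation:
Subtree rooted at C contains: C, D
Count = 2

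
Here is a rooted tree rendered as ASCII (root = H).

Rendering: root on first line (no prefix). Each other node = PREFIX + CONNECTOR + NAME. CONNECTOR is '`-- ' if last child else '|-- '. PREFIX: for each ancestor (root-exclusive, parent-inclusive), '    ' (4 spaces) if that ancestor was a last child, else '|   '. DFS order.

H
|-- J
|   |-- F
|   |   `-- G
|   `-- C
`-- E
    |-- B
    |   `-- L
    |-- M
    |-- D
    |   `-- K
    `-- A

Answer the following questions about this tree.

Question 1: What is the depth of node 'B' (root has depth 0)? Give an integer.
Answer: 2

Derivation:
Path from root to B: H -> E -> B
Depth = number of edges = 2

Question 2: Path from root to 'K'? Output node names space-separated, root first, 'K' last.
Walk down from root: H -> E -> D -> K

Answer: H E D K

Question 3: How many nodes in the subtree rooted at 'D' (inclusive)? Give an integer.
Answer: 2

Derivation:
Subtree rooted at D contains: D, K
Count = 2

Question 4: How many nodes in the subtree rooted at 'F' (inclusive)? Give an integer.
Subtree rooted at F contains: F, G
Count = 2

Answer: 2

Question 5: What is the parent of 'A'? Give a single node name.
Scan adjacency: A appears as child of E

Answer: E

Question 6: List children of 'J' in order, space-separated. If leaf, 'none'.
Node J's children (from adjacency): F, C

Answer: F C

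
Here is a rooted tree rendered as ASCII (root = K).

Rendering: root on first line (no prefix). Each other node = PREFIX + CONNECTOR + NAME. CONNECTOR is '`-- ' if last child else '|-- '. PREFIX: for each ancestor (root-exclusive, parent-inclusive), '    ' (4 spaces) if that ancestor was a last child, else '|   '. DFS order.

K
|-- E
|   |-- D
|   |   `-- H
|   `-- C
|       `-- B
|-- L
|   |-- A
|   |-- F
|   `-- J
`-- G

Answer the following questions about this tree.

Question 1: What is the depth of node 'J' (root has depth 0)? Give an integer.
Path from root to J: K -> L -> J
Depth = number of edges = 2

Answer: 2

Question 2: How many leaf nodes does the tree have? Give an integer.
Leaves (nodes with no children): A, B, F, G, H, J

Answer: 6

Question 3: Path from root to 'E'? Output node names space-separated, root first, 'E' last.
Answer: K E

Derivation:
Walk down from root: K -> E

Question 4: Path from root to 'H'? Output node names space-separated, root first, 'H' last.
Walk down from root: K -> E -> D -> H

Answer: K E D H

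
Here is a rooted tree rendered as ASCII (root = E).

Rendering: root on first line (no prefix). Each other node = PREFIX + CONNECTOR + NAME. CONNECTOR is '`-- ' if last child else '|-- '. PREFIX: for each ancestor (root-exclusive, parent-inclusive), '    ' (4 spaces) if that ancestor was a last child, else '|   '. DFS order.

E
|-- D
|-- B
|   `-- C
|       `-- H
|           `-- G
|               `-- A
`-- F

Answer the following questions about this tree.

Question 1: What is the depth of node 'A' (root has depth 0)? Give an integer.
Answer: 5

Derivation:
Path from root to A: E -> B -> C -> H -> G -> A
Depth = number of edges = 5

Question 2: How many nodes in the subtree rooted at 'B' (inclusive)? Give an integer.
Subtree rooted at B contains: A, B, C, G, H
Count = 5

Answer: 5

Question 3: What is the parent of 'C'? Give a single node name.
Scan adjacency: C appears as child of B

Answer: B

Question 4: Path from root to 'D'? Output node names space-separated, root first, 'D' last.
Answer: E D

Derivation:
Walk down from root: E -> D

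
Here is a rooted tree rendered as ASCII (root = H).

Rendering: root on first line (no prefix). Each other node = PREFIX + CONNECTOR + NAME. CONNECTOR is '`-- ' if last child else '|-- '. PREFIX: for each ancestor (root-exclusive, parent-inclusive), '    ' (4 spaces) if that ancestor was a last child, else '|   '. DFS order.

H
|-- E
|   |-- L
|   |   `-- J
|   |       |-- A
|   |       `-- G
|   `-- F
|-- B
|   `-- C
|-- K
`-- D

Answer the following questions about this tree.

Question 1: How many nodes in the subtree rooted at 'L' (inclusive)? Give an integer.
Subtree rooted at L contains: A, G, J, L
Count = 4

Answer: 4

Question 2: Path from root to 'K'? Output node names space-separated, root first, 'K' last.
Answer: H K

Derivation:
Walk down from root: H -> K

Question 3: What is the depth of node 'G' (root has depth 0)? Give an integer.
Answer: 4

Derivation:
Path from root to G: H -> E -> L -> J -> G
Depth = number of edges = 4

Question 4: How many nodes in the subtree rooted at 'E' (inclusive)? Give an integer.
Answer: 6

Derivation:
Subtree rooted at E contains: A, E, F, G, J, L
Count = 6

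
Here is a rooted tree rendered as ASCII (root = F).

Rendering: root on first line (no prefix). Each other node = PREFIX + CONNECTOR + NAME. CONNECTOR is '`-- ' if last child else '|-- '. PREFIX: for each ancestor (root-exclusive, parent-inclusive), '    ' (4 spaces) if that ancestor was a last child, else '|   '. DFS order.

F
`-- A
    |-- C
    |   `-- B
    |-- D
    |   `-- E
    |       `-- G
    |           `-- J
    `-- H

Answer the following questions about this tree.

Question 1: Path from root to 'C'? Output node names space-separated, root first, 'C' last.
Walk down from root: F -> A -> C

Answer: F A C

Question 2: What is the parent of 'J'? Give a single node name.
Answer: G

Derivation:
Scan adjacency: J appears as child of G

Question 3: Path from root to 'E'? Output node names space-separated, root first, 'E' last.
Walk down from root: F -> A -> D -> E

Answer: F A D E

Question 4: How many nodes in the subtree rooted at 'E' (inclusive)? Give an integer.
Answer: 3

Derivation:
Subtree rooted at E contains: E, G, J
Count = 3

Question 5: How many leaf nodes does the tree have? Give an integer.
Answer: 3

Derivation:
Leaves (nodes with no children): B, H, J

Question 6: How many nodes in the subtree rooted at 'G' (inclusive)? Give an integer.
Answer: 2

Derivation:
Subtree rooted at G contains: G, J
Count = 2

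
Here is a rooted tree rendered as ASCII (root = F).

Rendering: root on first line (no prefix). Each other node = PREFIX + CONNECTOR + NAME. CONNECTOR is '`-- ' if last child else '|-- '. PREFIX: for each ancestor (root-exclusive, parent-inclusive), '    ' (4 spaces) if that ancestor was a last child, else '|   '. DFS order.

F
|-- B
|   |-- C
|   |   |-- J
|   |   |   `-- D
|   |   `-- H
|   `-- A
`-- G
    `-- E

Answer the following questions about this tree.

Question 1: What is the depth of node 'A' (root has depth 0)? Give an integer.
Path from root to A: F -> B -> A
Depth = number of edges = 2

Answer: 2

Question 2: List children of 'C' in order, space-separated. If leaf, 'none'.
Answer: J H

Derivation:
Node C's children (from adjacency): J, H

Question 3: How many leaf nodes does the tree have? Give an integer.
Answer: 4

Derivation:
Leaves (nodes with no children): A, D, E, H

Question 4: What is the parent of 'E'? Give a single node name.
Scan adjacency: E appears as child of G

Answer: G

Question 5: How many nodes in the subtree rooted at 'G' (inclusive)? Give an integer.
Subtree rooted at G contains: E, G
Count = 2

Answer: 2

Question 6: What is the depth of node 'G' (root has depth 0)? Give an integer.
Path from root to G: F -> G
Depth = number of edges = 1

Answer: 1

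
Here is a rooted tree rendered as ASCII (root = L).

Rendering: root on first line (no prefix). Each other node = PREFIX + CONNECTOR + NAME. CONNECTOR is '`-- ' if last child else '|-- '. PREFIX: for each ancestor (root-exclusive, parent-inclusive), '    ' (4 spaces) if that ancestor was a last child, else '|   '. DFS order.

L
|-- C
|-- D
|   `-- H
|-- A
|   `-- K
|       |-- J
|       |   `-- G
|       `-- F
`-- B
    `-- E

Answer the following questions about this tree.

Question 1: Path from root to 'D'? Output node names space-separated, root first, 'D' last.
Answer: L D

Derivation:
Walk down from root: L -> D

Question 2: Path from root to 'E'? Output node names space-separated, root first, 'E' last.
Answer: L B E

Derivation:
Walk down from root: L -> B -> E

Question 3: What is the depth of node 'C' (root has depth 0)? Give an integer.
Path from root to C: L -> C
Depth = number of edges = 1

Answer: 1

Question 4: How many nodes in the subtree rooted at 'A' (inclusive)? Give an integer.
Subtree rooted at A contains: A, F, G, J, K
Count = 5

Answer: 5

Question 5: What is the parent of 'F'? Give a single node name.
Scan adjacency: F appears as child of K

Answer: K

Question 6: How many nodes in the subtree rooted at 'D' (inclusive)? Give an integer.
Subtree rooted at D contains: D, H
Count = 2

Answer: 2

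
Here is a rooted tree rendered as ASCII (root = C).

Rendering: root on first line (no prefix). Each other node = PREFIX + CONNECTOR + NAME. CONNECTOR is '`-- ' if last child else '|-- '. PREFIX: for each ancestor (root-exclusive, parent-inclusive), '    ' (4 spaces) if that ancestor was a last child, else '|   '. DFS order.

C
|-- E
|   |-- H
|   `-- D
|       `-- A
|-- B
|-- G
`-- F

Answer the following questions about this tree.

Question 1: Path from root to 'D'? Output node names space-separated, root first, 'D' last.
Walk down from root: C -> E -> D

Answer: C E D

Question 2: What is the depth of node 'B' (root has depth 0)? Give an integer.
Path from root to B: C -> B
Depth = number of edges = 1

Answer: 1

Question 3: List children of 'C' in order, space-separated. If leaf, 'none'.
Node C's children (from adjacency): E, B, G, F

Answer: E B G F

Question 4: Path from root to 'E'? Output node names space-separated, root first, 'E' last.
Answer: C E

Derivation:
Walk down from root: C -> E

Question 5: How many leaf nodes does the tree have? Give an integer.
Answer: 5

Derivation:
Leaves (nodes with no children): A, B, F, G, H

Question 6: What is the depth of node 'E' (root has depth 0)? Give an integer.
Path from root to E: C -> E
Depth = number of edges = 1

Answer: 1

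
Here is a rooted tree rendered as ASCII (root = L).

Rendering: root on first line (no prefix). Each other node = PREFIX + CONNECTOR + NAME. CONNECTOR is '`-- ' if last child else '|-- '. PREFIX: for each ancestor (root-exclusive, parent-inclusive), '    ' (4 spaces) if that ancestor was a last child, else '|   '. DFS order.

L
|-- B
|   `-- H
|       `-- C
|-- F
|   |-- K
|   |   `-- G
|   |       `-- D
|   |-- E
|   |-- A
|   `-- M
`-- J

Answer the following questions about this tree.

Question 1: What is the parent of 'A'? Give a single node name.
Scan adjacency: A appears as child of F

Answer: F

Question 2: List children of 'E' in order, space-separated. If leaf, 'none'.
Node E's children (from adjacency): (leaf)

Answer: none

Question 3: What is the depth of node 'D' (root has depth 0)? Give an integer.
Answer: 4

Derivation:
Path from root to D: L -> F -> K -> G -> D
Depth = number of edges = 4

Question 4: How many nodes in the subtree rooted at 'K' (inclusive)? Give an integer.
Answer: 3

Derivation:
Subtree rooted at K contains: D, G, K
Count = 3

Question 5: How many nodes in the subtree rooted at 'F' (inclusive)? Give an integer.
Subtree rooted at F contains: A, D, E, F, G, K, M
Count = 7

Answer: 7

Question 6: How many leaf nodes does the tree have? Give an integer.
Leaves (nodes with no children): A, C, D, E, J, M

Answer: 6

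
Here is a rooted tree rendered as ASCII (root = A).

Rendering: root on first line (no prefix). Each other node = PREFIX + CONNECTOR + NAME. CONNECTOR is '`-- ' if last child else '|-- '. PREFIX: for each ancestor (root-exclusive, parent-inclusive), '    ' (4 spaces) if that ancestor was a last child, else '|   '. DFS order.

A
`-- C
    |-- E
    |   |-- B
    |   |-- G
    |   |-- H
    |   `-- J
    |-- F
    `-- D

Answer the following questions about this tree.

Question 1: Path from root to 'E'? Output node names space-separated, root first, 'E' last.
Walk down from root: A -> C -> E

Answer: A C E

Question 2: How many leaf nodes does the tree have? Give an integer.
Leaves (nodes with no children): B, D, F, G, H, J

Answer: 6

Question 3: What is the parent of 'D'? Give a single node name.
Answer: C

Derivation:
Scan adjacency: D appears as child of C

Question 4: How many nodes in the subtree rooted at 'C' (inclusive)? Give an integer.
Answer: 8

Derivation:
Subtree rooted at C contains: B, C, D, E, F, G, H, J
Count = 8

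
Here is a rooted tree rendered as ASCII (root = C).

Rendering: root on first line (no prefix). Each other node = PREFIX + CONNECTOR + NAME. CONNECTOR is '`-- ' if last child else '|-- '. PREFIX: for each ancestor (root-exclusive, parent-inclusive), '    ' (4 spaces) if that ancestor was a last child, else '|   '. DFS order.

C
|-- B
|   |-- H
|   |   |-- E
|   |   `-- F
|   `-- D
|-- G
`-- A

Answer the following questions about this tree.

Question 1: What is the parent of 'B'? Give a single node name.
Answer: C

Derivation:
Scan adjacency: B appears as child of C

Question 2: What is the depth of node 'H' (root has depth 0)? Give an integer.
Path from root to H: C -> B -> H
Depth = number of edges = 2

Answer: 2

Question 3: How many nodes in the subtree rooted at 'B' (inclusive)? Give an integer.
Subtree rooted at B contains: B, D, E, F, H
Count = 5

Answer: 5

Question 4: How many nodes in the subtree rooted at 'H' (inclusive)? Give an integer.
Answer: 3

Derivation:
Subtree rooted at H contains: E, F, H
Count = 3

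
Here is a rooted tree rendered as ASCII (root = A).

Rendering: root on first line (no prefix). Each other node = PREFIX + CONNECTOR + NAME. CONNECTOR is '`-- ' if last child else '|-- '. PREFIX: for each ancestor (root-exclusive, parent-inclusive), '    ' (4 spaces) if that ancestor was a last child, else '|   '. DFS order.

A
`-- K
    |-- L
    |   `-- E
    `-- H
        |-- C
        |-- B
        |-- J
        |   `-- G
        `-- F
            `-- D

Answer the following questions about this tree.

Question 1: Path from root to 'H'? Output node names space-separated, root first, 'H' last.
Walk down from root: A -> K -> H

Answer: A K H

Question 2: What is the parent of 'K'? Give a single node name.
Scan adjacency: K appears as child of A

Answer: A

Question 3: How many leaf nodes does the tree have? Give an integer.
Answer: 5

Derivation:
Leaves (nodes with no children): B, C, D, E, G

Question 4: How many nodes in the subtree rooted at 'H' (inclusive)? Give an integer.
Subtree rooted at H contains: B, C, D, F, G, H, J
Count = 7

Answer: 7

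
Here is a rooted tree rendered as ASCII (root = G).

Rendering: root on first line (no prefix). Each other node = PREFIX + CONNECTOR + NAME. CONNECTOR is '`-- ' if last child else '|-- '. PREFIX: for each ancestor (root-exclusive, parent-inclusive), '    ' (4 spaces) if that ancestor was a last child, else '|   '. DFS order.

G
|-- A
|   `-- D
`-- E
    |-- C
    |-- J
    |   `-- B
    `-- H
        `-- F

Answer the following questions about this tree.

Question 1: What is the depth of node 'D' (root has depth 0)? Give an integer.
Path from root to D: G -> A -> D
Depth = number of edges = 2

Answer: 2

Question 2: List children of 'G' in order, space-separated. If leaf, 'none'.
Node G's children (from adjacency): A, E

Answer: A E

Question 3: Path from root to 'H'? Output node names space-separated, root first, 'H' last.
Walk down from root: G -> E -> H

Answer: G E H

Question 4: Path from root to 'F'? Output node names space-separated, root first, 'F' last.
Walk down from root: G -> E -> H -> F

Answer: G E H F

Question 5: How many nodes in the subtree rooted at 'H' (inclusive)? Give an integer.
Answer: 2

Derivation:
Subtree rooted at H contains: F, H
Count = 2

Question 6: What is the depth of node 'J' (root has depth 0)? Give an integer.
Path from root to J: G -> E -> J
Depth = number of edges = 2

Answer: 2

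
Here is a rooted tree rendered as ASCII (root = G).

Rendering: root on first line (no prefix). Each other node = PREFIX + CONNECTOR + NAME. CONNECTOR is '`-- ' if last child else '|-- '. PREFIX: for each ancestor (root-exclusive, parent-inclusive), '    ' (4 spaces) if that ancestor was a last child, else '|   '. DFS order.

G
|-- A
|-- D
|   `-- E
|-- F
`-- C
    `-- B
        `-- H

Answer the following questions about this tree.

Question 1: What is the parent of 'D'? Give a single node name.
Answer: G

Derivation:
Scan adjacency: D appears as child of G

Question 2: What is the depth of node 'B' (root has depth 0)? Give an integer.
Path from root to B: G -> C -> B
Depth = number of edges = 2

Answer: 2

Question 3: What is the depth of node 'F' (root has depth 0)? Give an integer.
Answer: 1

Derivation:
Path from root to F: G -> F
Depth = number of edges = 1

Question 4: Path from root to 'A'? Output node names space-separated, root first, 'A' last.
Walk down from root: G -> A

Answer: G A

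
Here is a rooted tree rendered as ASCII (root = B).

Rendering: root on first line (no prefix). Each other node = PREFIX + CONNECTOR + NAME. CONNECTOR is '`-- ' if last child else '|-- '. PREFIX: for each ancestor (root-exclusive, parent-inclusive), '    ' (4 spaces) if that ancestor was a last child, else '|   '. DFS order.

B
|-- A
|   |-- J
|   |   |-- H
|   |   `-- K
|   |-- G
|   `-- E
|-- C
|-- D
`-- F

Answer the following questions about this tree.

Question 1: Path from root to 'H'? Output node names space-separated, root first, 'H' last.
Answer: B A J H

Derivation:
Walk down from root: B -> A -> J -> H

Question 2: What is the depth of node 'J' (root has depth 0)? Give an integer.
Answer: 2

Derivation:
Path from root to J: B -> A -> J
Depth = number of edges = 2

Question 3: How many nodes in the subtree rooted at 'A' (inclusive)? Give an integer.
Subtree rooted at A contains: A, E, G, H, J, K
Count = 6

Answer: 6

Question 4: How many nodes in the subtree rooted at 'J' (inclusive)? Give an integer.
Answer: 3

Derivation:
Subtree rooted at J contains: H, J, K
Count = 3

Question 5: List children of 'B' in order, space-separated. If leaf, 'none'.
Answer: A C D F

Derivation:
Node B's children (from adjacency): A, C, D, F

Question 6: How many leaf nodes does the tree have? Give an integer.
Leaves (nodes with no children): C, D, E, F, G, H, K

Answer: 7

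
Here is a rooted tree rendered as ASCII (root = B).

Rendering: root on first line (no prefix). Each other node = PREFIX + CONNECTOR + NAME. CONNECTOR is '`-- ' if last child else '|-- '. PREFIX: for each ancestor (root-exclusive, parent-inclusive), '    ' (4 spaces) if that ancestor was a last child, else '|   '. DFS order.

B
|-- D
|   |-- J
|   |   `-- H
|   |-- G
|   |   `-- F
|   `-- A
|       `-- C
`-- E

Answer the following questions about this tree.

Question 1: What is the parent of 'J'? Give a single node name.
Scan adjacency: J appears as child of D

Answer: D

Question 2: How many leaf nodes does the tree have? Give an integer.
Leaves (nodes with no children): C, E, F, H

Answer: 4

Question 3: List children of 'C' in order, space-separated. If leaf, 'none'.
Answer: none

Derivation:
Node C's children (from adjacency): (leaf)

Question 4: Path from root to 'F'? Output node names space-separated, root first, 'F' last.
Answer: B D G F

Derivation:
Walk down from root: B -> D -> G -> F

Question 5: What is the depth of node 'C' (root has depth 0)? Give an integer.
Path from root to C: B -> D -> A -> C
Depth = number of edges = 3

Answer: 3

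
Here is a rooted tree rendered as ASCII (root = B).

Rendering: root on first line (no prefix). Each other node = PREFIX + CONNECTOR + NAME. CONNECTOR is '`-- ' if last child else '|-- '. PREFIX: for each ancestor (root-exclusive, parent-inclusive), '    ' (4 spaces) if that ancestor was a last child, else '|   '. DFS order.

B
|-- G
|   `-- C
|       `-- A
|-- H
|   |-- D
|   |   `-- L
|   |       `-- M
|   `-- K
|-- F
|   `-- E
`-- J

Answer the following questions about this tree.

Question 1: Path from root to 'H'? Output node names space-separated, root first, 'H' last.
Walk down from root: B -> H

Answer: B H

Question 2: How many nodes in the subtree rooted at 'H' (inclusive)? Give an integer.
Subtree rooted at H contains: D, H, K, L, M
Count = 5

Answer: 5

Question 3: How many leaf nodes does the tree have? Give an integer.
Leaves (nodes with no children): A, E, J, K, M

Answer: 5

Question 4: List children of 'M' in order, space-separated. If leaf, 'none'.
Node M's children (from adjacency): (leaf)

Answer: none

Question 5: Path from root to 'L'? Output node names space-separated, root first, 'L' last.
Answer: B H D L

Derivation:
Walk down from root: B -> H -> D -> L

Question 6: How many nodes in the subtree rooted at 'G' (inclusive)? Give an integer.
Answer: 3

Derivation:
Subtree rooted at G contains: A, C, G
Count = 3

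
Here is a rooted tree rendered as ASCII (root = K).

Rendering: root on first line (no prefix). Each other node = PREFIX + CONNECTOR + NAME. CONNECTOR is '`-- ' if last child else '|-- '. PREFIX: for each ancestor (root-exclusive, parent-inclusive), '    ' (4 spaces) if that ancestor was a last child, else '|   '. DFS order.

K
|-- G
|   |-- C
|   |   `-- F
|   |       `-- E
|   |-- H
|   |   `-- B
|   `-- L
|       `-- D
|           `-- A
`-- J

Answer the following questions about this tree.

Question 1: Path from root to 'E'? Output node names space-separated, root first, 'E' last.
Answer: K G C F E

Derivation:
Walk down from root: K -> G -> C -> F -> E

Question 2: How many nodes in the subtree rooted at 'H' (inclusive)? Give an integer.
Answer: 2

Derivation:
Subtree rooted at H contains: B, H
Count = 2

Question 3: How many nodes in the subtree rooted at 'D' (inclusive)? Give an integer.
Subtree rooted at D contains: A, D
Count = 2

Answer: 2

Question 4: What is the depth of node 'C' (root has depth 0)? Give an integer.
Path from root to C: K -> G -> C
Depth = number of edges = 2

Answer: 2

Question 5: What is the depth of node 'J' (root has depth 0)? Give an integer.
Answer: 1

Derivation:
Path from root to J: K -> J
Depth = number of edges = 1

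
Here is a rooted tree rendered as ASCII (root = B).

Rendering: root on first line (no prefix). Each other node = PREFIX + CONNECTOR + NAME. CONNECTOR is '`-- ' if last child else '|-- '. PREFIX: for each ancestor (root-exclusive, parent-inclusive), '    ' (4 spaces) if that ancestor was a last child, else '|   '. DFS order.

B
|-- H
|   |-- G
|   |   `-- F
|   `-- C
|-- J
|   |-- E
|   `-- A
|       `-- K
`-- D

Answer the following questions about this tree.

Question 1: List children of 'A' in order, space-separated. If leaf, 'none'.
Node A's children (from adjacency): K

Answer: K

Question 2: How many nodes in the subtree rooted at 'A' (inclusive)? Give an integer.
Answer: 2

Derivation:
Subtree rooted at A contains: A, K
Count = 2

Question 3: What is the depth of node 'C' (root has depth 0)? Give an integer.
Path from root to C: B -> H -> C
Depth = number of edges = 2

Answer: 2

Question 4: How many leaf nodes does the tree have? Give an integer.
Answer: 5

Derivation:
Leaves (nodes with no children): C, D, E, F, K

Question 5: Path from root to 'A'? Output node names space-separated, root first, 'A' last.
Answer: B J A

Derivation:
Walk down from root: B -> J -> A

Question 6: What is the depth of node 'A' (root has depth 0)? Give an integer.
Answer: 2

Derivation:
Path from root to A: B -> J -> A
Depth = number of edges = 2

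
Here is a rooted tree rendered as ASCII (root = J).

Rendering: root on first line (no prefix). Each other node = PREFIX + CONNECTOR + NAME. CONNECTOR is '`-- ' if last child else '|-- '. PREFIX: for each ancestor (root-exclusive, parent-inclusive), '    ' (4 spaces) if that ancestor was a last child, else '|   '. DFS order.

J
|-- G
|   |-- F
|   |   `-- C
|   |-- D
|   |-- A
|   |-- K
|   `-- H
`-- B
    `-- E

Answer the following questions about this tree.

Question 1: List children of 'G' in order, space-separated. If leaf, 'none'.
Node G's children (from adjacency): F, D, A, K, H

Answer: F D A K H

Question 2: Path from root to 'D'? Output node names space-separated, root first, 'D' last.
Walk down from root: J -> G -> D

Answer: J G D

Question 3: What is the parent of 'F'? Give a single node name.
Answer: G

Derivation:
Scan adjacency: F appears as child of G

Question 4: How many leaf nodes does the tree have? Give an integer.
Leaves (nodes with no children): A, C, D, E, H, K

Answer: 6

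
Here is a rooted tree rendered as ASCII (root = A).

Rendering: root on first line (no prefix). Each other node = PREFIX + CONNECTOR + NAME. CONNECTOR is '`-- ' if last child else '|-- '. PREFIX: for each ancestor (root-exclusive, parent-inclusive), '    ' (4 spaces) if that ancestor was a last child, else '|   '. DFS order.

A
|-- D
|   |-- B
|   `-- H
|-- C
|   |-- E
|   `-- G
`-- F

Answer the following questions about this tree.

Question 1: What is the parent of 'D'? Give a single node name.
Scan adjacency: D appears as child of A

Answer: A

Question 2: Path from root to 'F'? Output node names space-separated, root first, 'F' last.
Answer: A F

Derivation:
Walk down from root: A -> F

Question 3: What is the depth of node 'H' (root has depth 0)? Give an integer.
Answer: 2

Derivation:
Path from root to H: A -> D -> H
Depth = number of edges = 2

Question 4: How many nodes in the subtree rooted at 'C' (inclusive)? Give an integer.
Subtree rooted at C contains: C, E, G
Count = 3

Answer: 3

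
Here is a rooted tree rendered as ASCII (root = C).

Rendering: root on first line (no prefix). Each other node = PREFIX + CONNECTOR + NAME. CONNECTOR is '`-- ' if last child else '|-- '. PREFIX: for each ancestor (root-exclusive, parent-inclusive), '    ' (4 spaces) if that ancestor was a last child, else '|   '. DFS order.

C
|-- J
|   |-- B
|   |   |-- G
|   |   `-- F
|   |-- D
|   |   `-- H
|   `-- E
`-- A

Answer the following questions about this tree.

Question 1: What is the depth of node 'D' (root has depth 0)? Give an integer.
Path from root to D: C -> J -> D
Depth = number of edges = 2

Answer: 2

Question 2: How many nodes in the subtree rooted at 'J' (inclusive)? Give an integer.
Answer: 7

Derivation:
Subtree rooted at J contains: B, D, E, F, G, H, J
Count = 7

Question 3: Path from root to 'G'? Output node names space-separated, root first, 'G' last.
Answer: C J B G

Derivation:
Walk down from root: C -> J -> B -> G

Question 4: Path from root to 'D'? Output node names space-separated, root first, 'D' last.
Walk down from root: C -> J -> D

Answer: C J D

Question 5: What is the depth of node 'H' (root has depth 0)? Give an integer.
Path from root to H: C -> J -> D -> H
Depth = number of edges = 3

Answer: 3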